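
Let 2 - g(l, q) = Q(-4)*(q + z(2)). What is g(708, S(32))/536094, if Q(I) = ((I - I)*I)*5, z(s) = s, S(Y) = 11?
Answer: 1/268047 ≈ 3.7307e-6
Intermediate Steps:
Q(I) = 0 (Q(I) = (0*I)*5 = 0*5 = 0)
g(l, q) = 2 (g(l, q) = 2 - 0*(q + 2) = 2 - 0*(2 + q) = 2 - 1*0 = 2 + 0 = 2)
g(708, S(32))/536094 = 2/536094 = 2*(1/536094) = 1/268047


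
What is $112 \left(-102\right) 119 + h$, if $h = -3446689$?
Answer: $-4806145$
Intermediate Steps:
$112 \left(-102\right) 119 + h = 112 \left(-102\right) 119 - 3446689 = \left(-11424\right) 119 - 3446689 = -1359456 - 3446689 = -4806145$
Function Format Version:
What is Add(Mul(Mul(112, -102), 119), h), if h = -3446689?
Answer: -4806145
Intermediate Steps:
Add(Mul(Mul(112, -102), 119), h) = Add(Mul(Mul(112, -102), 119), -3446689) = Add(Mul(-11424, 119), -3446689) = Add(-1359456, -3446689) = -4806145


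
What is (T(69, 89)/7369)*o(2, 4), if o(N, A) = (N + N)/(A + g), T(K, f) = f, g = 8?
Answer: 89/22107 ≈ 0.0040259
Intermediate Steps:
o(N, A) = 2*N/(8 + A) (o(N, A) = (N + N)/(A + 8) = (2*N)/(8 + A) = 2*N/(8 + A))
(T(69, 89)/7369)*o(2, 4) = (89/7369)*(2*2/(8 + 4)) = (89*(1/7369))*(2*2/12) = 89*(2*2*(1/12))/7369 = (89/7369)*(⅓) = 89/22107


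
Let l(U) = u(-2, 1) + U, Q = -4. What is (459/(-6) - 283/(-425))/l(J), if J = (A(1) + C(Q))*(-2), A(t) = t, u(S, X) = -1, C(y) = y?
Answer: -64459/4250 ≈ -15.167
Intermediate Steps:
J = 6 (J = (1 - 4)*(-2) = -3*(-2) = 6)
l(U) = -1 + U
(459/(-6) - 283/(-425))/l(J) = (459/(-6) - 283/(-425))/(-1 + 6) = (459*(-1/6) - 283*(-1/425))/5 = (-153/2 + 283/425)*(1/5) = -64459/850*1/5 = -64459/4250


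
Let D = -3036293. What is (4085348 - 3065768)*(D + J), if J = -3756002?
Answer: -6925288136100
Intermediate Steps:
(4085348 - 3065768)*(D + J) = (4085348 - 3065768)*(-3036293 - 3756002) = 1019580*(-6792295) = -6925288136100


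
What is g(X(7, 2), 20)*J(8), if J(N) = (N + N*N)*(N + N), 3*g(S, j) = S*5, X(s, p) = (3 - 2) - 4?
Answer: -5760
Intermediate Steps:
X(s, p) = -3 (X(s, p) = 1 - 4 = -3)
g(S, j) = 5*S/3 (g(S, j) = (S*5)/3 = (5*S)/3 = 5*S/3)
J(N) = 2*N*(N + N²) (J(N) = (N + N²)*(2*N) = 2*N*(N + N²))
g(X(7, 2), 20)*J(8) = ((5/3)*(-3))*(2*8²*(1 + 8)) = -10*64*9 = -5*1152 = -5760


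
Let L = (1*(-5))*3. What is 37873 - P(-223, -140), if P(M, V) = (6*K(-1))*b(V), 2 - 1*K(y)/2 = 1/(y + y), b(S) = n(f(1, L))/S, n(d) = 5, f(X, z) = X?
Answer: 530237/14 ≈ 37874.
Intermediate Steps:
L = -15 (L = -5*3 = -15)
b(S) = 5/S
K(y) = 4 - 1/y (K(y) = 4 - 2/(y + y) = 4 - 2*1/(2*y) = 4 - 1/y)
P(M, V) = 150/V (P(M, V) = (6*(4 - 1/(-1)))*(5/V) = (6*(4 - 1*(-1)))*(5/V) = (6*(4 + 1))*(5/V) = (6*5)*(5/V) = 30*(5/V) = 150/V)
37873 - P(-223, -140) = 37873 - 150/(-140) = 37873 - 150*(-1)/140 = 37873 - 1*(-15/14) = 37873 + 15/14 = 530237/14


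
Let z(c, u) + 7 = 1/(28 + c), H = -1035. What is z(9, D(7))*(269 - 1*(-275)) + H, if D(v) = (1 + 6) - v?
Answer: -178647/37 ≈ -4828.3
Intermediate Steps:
D(v) = 7 - v
z(c, u) = -7 + 1/(28 + c)
z(9, D(7))*(269 - 1*(-275)) + H = ((-195 - 7*9)/(28 + 9))*(269 - 1*(-275)) - 1035 = ((-195 - 63)/37)*(269 + 275) - 1035 = ((1/37)*(-258))*544 - 1035 = -258/37*544 - 1035 = -140352/37 - 1035 = -178647/37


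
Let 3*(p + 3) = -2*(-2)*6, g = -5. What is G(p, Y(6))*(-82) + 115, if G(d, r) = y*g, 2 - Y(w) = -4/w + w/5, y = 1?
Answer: 525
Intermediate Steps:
Y(w) = 2 + 4/w - w/5 (Y(w) = 2 - (-4/w + w/5) = 2 + (4/w - w/5) = 2 + 4/w - w/5)
p = 5 (p = -3 + (-2*(-2)*6)/3 = -3 + (4*6)/3 = -3 + (⅓)*24 = -3 + 8 = 5)
G(d, r) = -5 (G(d, r) = 1*(-5) = -5)
G(p, Y(6))*(-82) + 115 = -5*(-82) + 115 = 410 + 115 = 525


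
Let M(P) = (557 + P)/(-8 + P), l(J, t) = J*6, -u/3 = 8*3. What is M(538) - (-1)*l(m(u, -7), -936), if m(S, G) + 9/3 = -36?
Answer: -24585/106 ≈ -231.93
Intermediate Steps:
u = -72 (u = -24*3 = -3*24 = -72)
m(S, G) = -39 (m(S, G) = -3 - 36 = -39)
l(J, t) = 6*J
M(P) = (557 + P)/(-8 + P)
M(538) - (-1)*l(m(u, -7), -936) = (557 + 538)/(-8 + 538) - (-1)*6*(-39) = 1095/530 - (-1)*(-234) = (1/530)*1095 - 1*234 = 219/106 - 234 = -24585/106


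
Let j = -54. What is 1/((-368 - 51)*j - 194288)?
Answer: -1/171662 ≈ -5.8254e-6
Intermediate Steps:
1/((-368 - 51)*j - 194288) = 1/((-368 - 51)*(-54) - 194288) = 1/(-419*(-54) - 194288) = 1/(22626 - 194288) = 1/(-171662) = -1/171662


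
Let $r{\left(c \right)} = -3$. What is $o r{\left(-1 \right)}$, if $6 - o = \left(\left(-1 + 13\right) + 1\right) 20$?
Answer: $762$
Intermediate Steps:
$o = -254$ ($o = 6 - \left(\left(-1 + 13\right) + 1\right) 20 = 6 - \left(12 + 1\right) 20 = 6 - 13 \cdot 20 = 6 - 260 = -254$)
$o r{\left(-1 \right)} = \left(-254\right) \left(-3\right) = 762$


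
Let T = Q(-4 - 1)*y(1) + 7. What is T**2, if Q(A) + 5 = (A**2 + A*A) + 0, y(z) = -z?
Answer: 1444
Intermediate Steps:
Q(A) = -5 + 2*A**2 (Q(A) = -5 + ((A**2 + A*A) + 0) = -5 + ((A**2 + A**2) + 0) = -5 + (2*A**2 + 0) = -5 + 2*A**2)
T = -38 (T = (-5 + 2*(-4 - 1)**2)*(-1*1) + 7 = (-5 + 2*(-5)**2)*(-1) + 7 = (-5 + 2*25)*(-1) + 7 = (-5 + 50)*(-1) + 7 = 45*(-1) + 7 = -45 + 7 = -38)
T**2 = (-38)**2 = 1444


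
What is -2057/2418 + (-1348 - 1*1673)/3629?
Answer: -777349/461838 ≈ -1.6832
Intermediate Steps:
-2057/2418 + (-1348 - 1*1673)/3629 = -2057*1/2418 + (-1348 - 1673)*(1/3629) = -2057/2418 - 3021*1/3629 = -2057/2418 - 159/191 = -777349/461838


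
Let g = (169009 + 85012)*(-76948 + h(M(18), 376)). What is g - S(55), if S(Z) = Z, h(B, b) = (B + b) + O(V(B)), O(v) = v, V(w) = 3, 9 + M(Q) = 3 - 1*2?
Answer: -19452166172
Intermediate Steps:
M(Q) = -8 (M(Q) = -9 + (3 - 1*2) = -9 + (3 - 2) = -9 + 1 = -8)
h(B, b) = 3 + B + b (h(B, b) = (B + b) + 3 = 3 + B + b)
g = -19452166117 (g = (169009 + 85012)*(-76948 + (3 - 8 + 376)) = 254021*(-76948 + 371) = 254021*(-76577) = -19452166117)
g - S(55) = -19452166117 - 1*55 = -19452166117 - 55 = -19452166172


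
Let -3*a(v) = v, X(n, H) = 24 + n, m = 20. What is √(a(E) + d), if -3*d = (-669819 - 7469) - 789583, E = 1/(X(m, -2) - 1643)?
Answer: √1250165747090/1599 ≈ 699.25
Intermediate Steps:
E = -1/1599 (E = 1/((24 + 20) - 1643) = 1/(44 - 1643) = 1/(-1599) = -1/1599 ≈ -0.00062539)
a(v) = -v/3
d = 488957 (d = -((-669819 - 7469) - 789583)/3 = -(-677288 - 789583)/3 = -⅓*(-1466871) = 488957)
√(a(E) + d) = √(-⅓*(-1/1599) + 488957) = √(1/4797 + 488957) = √(2345526730/4797) = √1250165747090/1599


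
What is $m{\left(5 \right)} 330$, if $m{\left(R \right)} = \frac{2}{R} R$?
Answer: $660$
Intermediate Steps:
$m{\left(R \right)} = 2$
$m{\left(5 \right)} 330 = 2 \cdot 330 = 660$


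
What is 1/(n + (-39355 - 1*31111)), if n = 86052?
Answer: 1/15586 ≈ 6.4160e-5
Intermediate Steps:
1/(n + (-39355 - 1*31111)) = 1/(86052 + (-39355 - 1*31111)) = 1/(86052 + (-39355 - 31111)) = 1/(86052 - 70466) = 1/15586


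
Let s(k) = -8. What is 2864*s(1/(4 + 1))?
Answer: -22912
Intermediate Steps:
2864*s(1/(4 + 1)) = 2864*(-8) = -22912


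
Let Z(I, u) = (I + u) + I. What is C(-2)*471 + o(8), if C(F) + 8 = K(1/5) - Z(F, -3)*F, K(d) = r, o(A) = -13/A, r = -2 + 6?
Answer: -67837/8 ≈ -8479.6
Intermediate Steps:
r = 4
Z(I, u) = u + 2*I
K(d) = 4
C(F) = -4 - F*(-3 + 2*F) (C(F) = -8 + (4 - (-3 + 2*F)*F) = -8 + (4 - F*(-3 + 2*F)) = -4 - F*(-3 + 2*F))
C(-2)*471 + o(8) = (-4 - 1*(-2)*(-3 + 2*(-2)))*471 - 13/8 = (-4 - 1*(-2)*(-3 - 4))*471 - 13*⅛ = (-4 - 1*(-2)*(-7))*471 - 13/8 = (-4 - 14)*471 - 13/8 = -18*471 - 13/8 = -8478 - 13/8 = -67837/8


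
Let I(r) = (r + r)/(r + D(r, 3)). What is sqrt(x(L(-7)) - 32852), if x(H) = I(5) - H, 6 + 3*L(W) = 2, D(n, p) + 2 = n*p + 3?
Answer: I*sqrt(14486934)/21 ≈ 181.25*I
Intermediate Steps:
D(n, p) = 1 + n*p (D(n, p) = -2 + (n*p + 3) = -2 + (3 + n*p) = 1 + n*p)
L(W) = -4/3 (L(W) = -2 + (1/3)*2 = -2 + 2/3 = -4/3)
I(r) = 2*r/(1 + 4*r) (I(r) = (r + r)/(r + (1 + r*3)) = (2*r)/(r + (1 + 3*r)) = (2*r)/(1 + 4*r) = 2*r/(1 + 4*r))
x(H) = 10/21 - H (x(H) = 2*5/(1 + 4*5) - H = 2*5/(1 + 20) - H = 2*5/21 - H = 2*5*(1/21) - H = 10/21 - H)
sqrt(x(L(-7)) - 32852) = sqrt((10/21 - 1*(-4/3)) - 32852) = sqrt((10/21 + 4/3) - 32852) = sqrt(38/21 - 32852) = sqrt(-689854/21) = I*sqrt(14486934)/21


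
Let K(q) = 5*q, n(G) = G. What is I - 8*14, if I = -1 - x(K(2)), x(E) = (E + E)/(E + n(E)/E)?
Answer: -1263/11 ≈ -114.82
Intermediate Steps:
x(E) = 2*E/(1 + E) (x(E) = (E + E)/(E + E/E) = (2*E)/(E + 1) = (2*E)/(1 + E) = 2*E/(1 + E))
I = -31/11 (I = -1 - 2*5*2/(1 + 5*2) = -1 - 2*10/(1 + 10) = -1 - 2*10/11 = -1 - 1*20/11 = -1 - 20/11 = -31/11 ≈ -2.8182)
I - 8*14 = -31/11 - 8*14 = -31/11 - 112 = -1263/11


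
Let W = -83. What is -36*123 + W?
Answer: -4511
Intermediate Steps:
-36*123 + W = -36*123 - 83 = -4428 - 83 = -4511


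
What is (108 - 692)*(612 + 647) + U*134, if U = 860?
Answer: -620016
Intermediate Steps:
(108 - 692)*(612 + 647) + U*134 = (108 - 692)*(612 + 647) + 860*134 = -584*1259 + 115240 = -735256 + 115240 = -620016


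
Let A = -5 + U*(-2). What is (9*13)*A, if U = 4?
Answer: -1521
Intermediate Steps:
A = -13 (A = -5 + 4*(-2) = -5 - 8 = -13)
(9*13)*A = (9*13)*(-13) = 117*(-13) = -1521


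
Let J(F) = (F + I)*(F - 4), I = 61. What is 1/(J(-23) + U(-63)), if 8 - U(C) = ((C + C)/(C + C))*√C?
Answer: I/(-1018*I + 3*√7) ≈ -0.00098226 + 7.6586e-6*I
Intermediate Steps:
J(F) = (-4 + F)*(61 + F) (J(F) = (F + 61)*(F - 4) = (61 + F)*(-4 + F) = (-4 + F)*(61 + F))
U(C) = 8 - √C (U(C) = 8 - (C + C)/(C + C)*√C = 8 - (2*C)/((2*C))*√C = 8 - (2*C)*(1/(2*C))*√C = 8 - √C)
1/(J(-23) + U(-63)) = 1/((-244 + (-23)² + 57*(-23)) + (8 - √(-63))) = 1/((-244 + 529 - 1311) + (8 - 3*I*√7)) = 1/(-1026 + (8 - 3*I*√7)) = 1/(-1018 - 3*I*√7)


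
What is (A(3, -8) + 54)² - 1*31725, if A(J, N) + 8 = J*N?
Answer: -31241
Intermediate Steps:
A(J, N) = -8 + J*N
(A(3, -8) + 54)² - 1*31725 = ((-8 + 3*(-8)) + 54)² - 1*31725 = ((-8 - 24) + 54)² - 31725 = (-32 + 54)² - 31725 = 22² - 31725 = 484 - 31725 = -31241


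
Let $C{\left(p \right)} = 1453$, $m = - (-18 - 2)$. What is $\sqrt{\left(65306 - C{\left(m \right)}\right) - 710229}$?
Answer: $2 i \sqrt{161594} \approx 803.97 i$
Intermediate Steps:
$m = 20$ ($m = \left(-1\right) \left(-20\right) = 20$)
$\sqrt{\left(65306 - C{\left(m \right)}\right) - 710229} = \sqrt{\left(65306 - 1453\right) - 710229} = \sqrt{63853 - 710229} = \sqrt{-646376} = 2 i \sqrt{161594}$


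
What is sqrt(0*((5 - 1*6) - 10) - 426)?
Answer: I*sqrt(426) ≈ 20.64*I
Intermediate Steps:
sqrt(0*((5 - 1*6) - 10) - 426) = sqrt(0*((5 - 6) - 10) - 426) = sqrt(0*(-1 - 10) - 426) = sqrt(0*(-11) - 426) = sqrt(0 - 426) = sqrt(-426) = I*sqrt(426)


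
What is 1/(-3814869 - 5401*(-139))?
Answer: -1/3064130 ≈ -3.2636e-7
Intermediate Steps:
1/(-3814869 - 5401*(-139)) = 1/(-3814869 + 750739) = 1/(-3064130) = -1/3064130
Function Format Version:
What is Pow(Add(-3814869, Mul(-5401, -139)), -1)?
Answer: Rational(-1, 3064130) ≈ -3.2636e-7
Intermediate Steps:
Pow(Add(-3814869, Mul(-5401, -139)), -1) = Pow(Add(-3814869, 750739), -1) = Pow(-3064130, -1) = Rational(-1, 3064130)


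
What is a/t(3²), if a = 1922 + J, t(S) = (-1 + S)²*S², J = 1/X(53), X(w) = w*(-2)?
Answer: 203731/549504 ≈ 0.37075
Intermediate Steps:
X(w) = -2*w
J = -1/106 (J = 1/(-2*53) = 1/(-106) = -1/106 ≈ -0.0094340)
t(S) = S²*(-1 + S)²
a = 203731/106 (a = 1922 - 1/106 = 203731/106 ≈ 1922.0)
a/t(3²) = 203731/(106*(((3²)²*(-1 + 3²)²))) = 203731/(106*((9²*(-1 + 9)²))) = 203731/(106*((81*8²))) = 203731/(106*((81*64))) = (203731/106)/5184 = (203731/106)*(1/5184) = 203731/549504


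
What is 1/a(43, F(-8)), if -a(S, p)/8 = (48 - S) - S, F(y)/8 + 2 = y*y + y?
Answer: 1/304 ≈ 0.0032895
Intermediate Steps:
F(y) = -16 + 8*y + 8*y² (F(y) = -16 + 8*(y*y + y) = -16 + 8*(y² + y) = -16 + 8*(y + y²) = -16 + (8*y + 8*y²) = -16 + 8*y + 8*y²)
a(S, p) = -384 + 16*S (a(S, p) = -8*((48 - S) - S) = -8*(48 - 2*S) = -384 + 16*S)
1/a(43, F(-8)) = 1/(-384 + 16*43) = 1/(-384 + 688) = 1/304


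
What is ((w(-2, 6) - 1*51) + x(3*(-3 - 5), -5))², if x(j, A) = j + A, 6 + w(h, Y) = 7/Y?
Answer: 259081/36 ≈ 7196.7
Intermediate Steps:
w(h, Y) = -6 + 7/Y
x(j, A) = A + j
((w(-2, 6) - 1*51) + x(3*(-3 - 5), -5))² = (((-6 + 7/6) - 1*51) + (-5 + 3*(-3 - 5)))² = (((-6 + 7*(⅙)) - 51) + (-5 + 3*(-8)))² = (((-6 + 7/6) - 51) + (-5 - 24))² = ((-29/6 - 51) - 29)² = (-335/6 - 29)² = (-509/6)² = 259081/36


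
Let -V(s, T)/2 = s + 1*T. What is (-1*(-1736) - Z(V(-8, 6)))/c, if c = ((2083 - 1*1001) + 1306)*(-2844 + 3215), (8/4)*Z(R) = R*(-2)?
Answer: 145/73829 ≈ 0.0019640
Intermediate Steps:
V(s, T) = -2*T - 2*s (V(s, T) = -2*(s + 1*T) = -2*(s + T) = -2*(T + s) = -2*T - 2*s)
Z(R) = -R (Z(R) = (R*(-2))/2 = (-2*R)/2 = -R)
c = 885948 (c = ((2083 - 1001) + 1306)*371 = (1082 + 1306)*371 = 2388*371 = 885948)
(-1*(-1736) - Z(V(-8, 6)))/c = (-1*(-1736) - (-1)*(-2*6 - 2*(-8)))/885948 = (1736 - (-1)*(-12 + 16))*(1/885948) = (1736 - (-1)*4)*(1/885948) = (1736 - 1*(-4))*(1/885948) = (1736 + 4)*(1/885948) = 1740*(1/885948) = 145/73829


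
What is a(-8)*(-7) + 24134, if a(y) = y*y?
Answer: 23686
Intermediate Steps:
a(y) = y**2
a(-8)*(-7) + 24134 = (-8)**2*(-7) + 24134 = 64*(-7) + 24134 = -448 + 24134 = 23686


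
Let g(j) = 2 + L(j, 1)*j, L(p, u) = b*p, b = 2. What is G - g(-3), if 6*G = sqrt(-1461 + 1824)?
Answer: -20 + 11*sqrt(3)/6 ≈ -16.825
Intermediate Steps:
G = 11*sqrt(3)/6 (G = sqrt(-1461 + 1824)/6 = sqrt(363)/6 = (11*sqrt(3))/6 = 11*sqrt(3)/6 ≈ 3.1754)
L(p, u) = 2*p
g(j) = 2 + 2*j**2 (g(j) = 2 + (2*j)*j = 2 + 2*j**2)
G - g(-3) = 11*sqrt(3)/6 - (2 + 2*(-3)**2) = 11*sqrt(3)/6 - (2 + 2*9) = 11*sqrt(3)/6 - (2 + 18) = 11*sqrt(3)/6 - 1*20 = 11*sqrt(3)/6 - 20 = -20 + 11*sqrt(3)/6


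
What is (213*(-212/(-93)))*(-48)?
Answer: -722496/31 ≈ -23306.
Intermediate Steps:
(213*(-212/(-93)))*(-48) = (213*(-212*(-1/93)))*(-48) = (213*(212/93))*(-48) = (15052/31)*(-48) = -722496/31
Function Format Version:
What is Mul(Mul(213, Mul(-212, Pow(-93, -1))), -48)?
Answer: Rational(-722496, 31) ≈ -23306.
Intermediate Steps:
Mul(Mul(213, Mul(-212, Pow(-93, -1))), -48) = Mul(Mul(213, Mul(-212, Rational(-1, 93))), -48) = Mul(Mul(213, Rational(212, 93)), -48) = Mul(Rational(15052, 31), -48) = Rational(-722496, 31)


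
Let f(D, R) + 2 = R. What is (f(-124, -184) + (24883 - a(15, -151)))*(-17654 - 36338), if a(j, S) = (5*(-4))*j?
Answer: -1349638024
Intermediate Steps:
f(D, R) = -2 + R
a(j, S) = -20*j
(f(-124, -184) + (24883 - a(15, -151)))*(-17654 - 36338) = ((-2 - 184) + (24883 - (-20)*15))*(-17654 - 36338) = (-186 + (24883 - 1*(-300)))*(-53992) = (-186 + (24883 + 300))*(-53992) = (-186 + 25183)*(-53992) = 24997*(-53992) = -1349638024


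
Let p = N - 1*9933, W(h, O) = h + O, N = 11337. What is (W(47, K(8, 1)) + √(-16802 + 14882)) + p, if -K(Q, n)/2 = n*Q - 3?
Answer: 1441 + 8*I*√30 ≈ 1441.0 + 43.818*I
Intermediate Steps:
K(Q, n) = 6 - 2*Q*n (K(Q, n) = -2*(n*Q - 3) = -2*(Q*n - 3) = -2*(-3 + Q*n) = 6 - 2*Q*n)
W(h, O) = O + h
p = 1404 (p = 11337 - 1*9933 = 11337 - 9933 = 1404)
(W(47, K(8, 1)) + √(-16802 + 14882)) + p = (((6 - 2*8*1) + 47) + √(-16802 + 14882)) + 1404 = (((6 - 16) + 47) + √(-1920)) + 1404 = ((-10 + 47) + 8*I*√30) + 1404 = (37 + 8*I*√30) + 1404 = 1441 + 8*I*√30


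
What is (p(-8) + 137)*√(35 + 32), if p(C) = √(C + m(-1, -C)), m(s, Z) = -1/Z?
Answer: √67*(548 + I*√130)/4 ≈ 1121.4 + 23.332*I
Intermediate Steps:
p(C) = √(C + 1/C) (p(C) = √(C - 1/((-C))) = √(C - (-1)/C) = √(C + 1/C))
(p(-8) + 137)*√(35 + 32) = (√(-8 + 1/(-8)) + 137)*√(35 + 32) = (√(-8 - ⅛) + 137)*√67 = (√(-65/8) + 137)*√67 = (I*√130/4 + 137)*√67 = (137 + I*√130/4)*√67 = √67*(137 + I*√130/4)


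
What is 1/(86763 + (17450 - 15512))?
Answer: 1/88701 ≈ 1.1274e-5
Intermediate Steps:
1/(86763 + (17450 - 15512)) = 1/(86763 + 1938) = 1/88701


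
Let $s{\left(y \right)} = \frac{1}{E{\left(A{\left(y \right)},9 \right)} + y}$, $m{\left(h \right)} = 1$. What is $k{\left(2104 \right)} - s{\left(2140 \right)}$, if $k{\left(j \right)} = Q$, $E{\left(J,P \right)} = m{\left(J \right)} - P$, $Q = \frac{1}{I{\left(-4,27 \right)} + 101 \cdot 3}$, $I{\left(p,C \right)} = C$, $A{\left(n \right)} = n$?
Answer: $\frac{901}{351780} \approx 0.0025613$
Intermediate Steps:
$Q = \frac{1}{330}$ ($Q = \frac{1}{27 + 101 \cdot 3} = \frac{1}{27 + 303} = \frac{1}{330} \approx 0.0030303$)
$E{\left(J,P \right)} = 1 - P$
$s{\left(y \right)} = \frac{1}{-8 + y}$ ($s{\left(y \right)} = \frac{1}{\left(1 - 9\right) + y} = \frac{1}{-8 + y}$)
$k{\left(j \right)} = \frac{1}{330}$
$k{\left(2104 \right)} - s{\left(2140 \right)} = \frac{1}{330} - \frac{1}{-8 + 2140} = \frac{1}{330} - \frac{1}{2132} = \frac{901}{351780}$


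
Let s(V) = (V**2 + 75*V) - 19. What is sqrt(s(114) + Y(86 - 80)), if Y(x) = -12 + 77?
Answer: 2*sqrt(5398) ≈ 146.94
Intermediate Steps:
Y(x) = 65
s(V) = -19 + V**2 + 75*V
sqrt(s(114) + Y(86 - 80)) = sqrt((-19 + 114**2 + 75*114) + 65) = sqrt((-19 + 12996 + 8550) + 65) = sqrt(21527 + 65) = sqrt(21592) = 2*sqrt(5398)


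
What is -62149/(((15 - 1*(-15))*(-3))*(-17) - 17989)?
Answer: 62149/16459 ≈ 3.7760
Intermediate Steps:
-62149/(((15 - 1*(-15))*(-3))*(-17) - 17989) = -62149/(((15 + 15)*(-3))*(-17) - 17989) = -62149/((30*(-3))*(-17) - 17989) = -62149/(-90*(-17) - 17989) = -62149/(1530 - 17989) = -62149/(-16459) = -62149*(-1/16459) = 62149/16459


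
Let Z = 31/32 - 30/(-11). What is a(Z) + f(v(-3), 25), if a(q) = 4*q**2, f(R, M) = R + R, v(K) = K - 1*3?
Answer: 1320889/30976 ≈ 42.642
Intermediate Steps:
v(K) = -3 + K (v(K) = K - 3 = -3 + K)
Z = 1301/352 (Z = 31*(1/32) - 30*(-1/11) = 31/32 + 30/11 = 1301/352 ≈ 3.6960)
f(R, M) = 2*R
a(Z) + f(v(-3), 25) = 4*(1301/352)**2 + 2*(-3 - 3) = 4*(1692601/123904) + 2*(-6) = 1692601/30976 - 12 = 1320889/30976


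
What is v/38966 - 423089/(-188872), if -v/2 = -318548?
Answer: 68407840843/3679793176 ≈ 18.590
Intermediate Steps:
v = 637096 (v = -2*(-318548) = 637096)
v/38966 - 423089/(-188872) = 637096/38966 - 423089/(-188872) = 637096*(1/38966) - 423089*(-1/188872) = 318548/19483 + 423089/188872 = 68407840843/3679793176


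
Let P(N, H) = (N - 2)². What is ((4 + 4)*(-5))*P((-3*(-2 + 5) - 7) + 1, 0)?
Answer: -11560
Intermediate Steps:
P(N, H) = (-2 + N)²
((4 + 4)*(-5))*P((-3*(-2 + 5) - 7) + 1, 0) = ((4 + 4)*(-5))*(-2 + ((-3*(-2 + 5) - 7) + 1))² = (8*(-5))*(-2 + ((-3*3 - 7) + 1))² = -40*(-2 + ((-9 - 7) + 1))² = -40*(-2 + (-16 + 1))² = -40*(-2 - 15)² = -40*(-17)² = -40*289 = -11560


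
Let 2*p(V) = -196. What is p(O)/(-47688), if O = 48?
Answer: 49/23844 ≈ 0.0020550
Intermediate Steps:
p(V) = -98 (p(V) = (1/2)*(-196) = -98)
p(O)/(-47688) = -98/(-47688) = -98*(-1/47688) = 49/23844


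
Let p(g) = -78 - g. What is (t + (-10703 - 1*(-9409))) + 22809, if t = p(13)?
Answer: 21424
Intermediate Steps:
t = -91 (t = -78 - 1*13 = -78 - 13 = -91)
(t + (-10703 - 1*(-9409))) + 22809 = (-91 + (-10703 - 1*(-9409))) + 22809 = (-91 + (-10703 + 9409)) + 22809 = (-91 - 1294) + 22809 = -1385 + 22809 = 21424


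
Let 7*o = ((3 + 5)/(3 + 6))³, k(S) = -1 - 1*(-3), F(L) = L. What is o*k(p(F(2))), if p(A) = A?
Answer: 1024/5103 ≈ 0.20067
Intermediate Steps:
k(S) = 2 (k(S) = -1 + 3 = 2)
o = 512/5103 (o = ((3 + 5)/(3 + 6))³/7 = (8/9)³/7 = (⅐)*(512/729) = 512/5103 ≈ 0.10033)
o*k(p(F(2))) = (512/5103)*2 = 1024/5103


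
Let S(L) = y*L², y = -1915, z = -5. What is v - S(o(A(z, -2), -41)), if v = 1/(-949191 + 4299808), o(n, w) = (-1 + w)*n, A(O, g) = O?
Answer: 282964631575501/3350617 ≈ 8.4451e+7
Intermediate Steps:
o(n, w) = n*(-1 + w)
S(L) = -1915*L²
v = 1/3350617 ≈ 2.9845e-7
v - S(o(A(z, -2), -41)) = 1/3350617 - (-1915)*(-5*(-1 - 41))² = 1/3350617 - (-1915)*(-5*(-42))² = 1/3350617 - (-1915)*210² = 1/3350617 - (-1915)*44100 = 1/3350617 - 1*(-84451500) = 1/3350617 + 84451500 = 282964631575501/3350617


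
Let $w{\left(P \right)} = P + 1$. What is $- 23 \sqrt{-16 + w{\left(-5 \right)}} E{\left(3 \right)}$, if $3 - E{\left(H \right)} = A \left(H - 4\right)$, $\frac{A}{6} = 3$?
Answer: $- 966 i \sqrt{5} \approx - 2160.0 i$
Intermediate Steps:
$w{\left(P \right)} = 1 + P$
$A = 18$ ($A = 6 \cdot 3 = 18$)
$E{\left(H \right)} = 75 - 18 H$ ($E{\left(H \right)} = 3 - 18 \left(H - 4\right) = 3 - 18 \left(-4 + H\right) = 3 - \left(-72 + 18 H\right) = 75 - 18 H$)
$- 23 \sqrt{-16 + w{\left(-5 \right)}} E{\left(3 \right)} = - 23 \sqrt{-16 + \left(1 - 5\right)} \left(75 - 54\right) = - 23 \sqrt{-16 - 4} \left(75 - 54\right) = - 23 \sqrt{-20} \cdot 21 = - 23 \cdot 2 i \sqrt{5} \cdot 21 = - 46 i \sqrt{5} \cdot 21 = - 966 i \sqrt{5}$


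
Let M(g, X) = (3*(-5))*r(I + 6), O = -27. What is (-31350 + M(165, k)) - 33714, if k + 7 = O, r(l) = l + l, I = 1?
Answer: -65274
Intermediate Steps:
r(l) = 2*l
k = -34 (k = -7 - 27 = -34)
M(g, X) = -210 (M(g, X) = (3*(-5))*(2*(1 + 6)) = -30*7 = -15*14 = -210)
(-31350 + M(165, k)) - 33714 = (-31350 - 210) - 33714 = -31560 - 33714 = -65274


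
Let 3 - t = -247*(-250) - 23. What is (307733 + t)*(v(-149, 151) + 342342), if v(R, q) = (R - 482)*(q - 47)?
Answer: 68075118462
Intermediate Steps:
v(R, q) = (-482 + R)*(-47 + q)
t = -61724 (t = 3 - (-247*(-250) - 23) = 3 - (61750 - 23) = 3 - 1*61727 = 3 - 61727 = -61724)
(307733 + t)*(v(-149, 151) + 342342) = (307733 - 61724)*((22654 - 482*151 - 47*(-149) - 149*151) + 342342) = 246009*((22654 - 72782 + 7003 - 22499) + 342342) = 246009*(-65624 + 342342) = 246009*276718 = 68075118462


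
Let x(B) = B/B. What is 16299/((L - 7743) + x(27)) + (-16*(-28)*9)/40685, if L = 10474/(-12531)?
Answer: -7918410337533/3947481491060 ≈ -2.0059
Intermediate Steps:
x(B) = 1
L = -10474/12531 (L = 10474*(-1/12531) = -10474/12531 ≈ -0.83585)
16299/((L - 7743) + x(27)) + (-16*(-28)*9)/40685 = 16299/((-10474/12531 - 7743) + 1) + (-16*(-28)*9)/40685 = 16299/(-97038007/12531 + 1) + (448*9)*(1/40685) = 16299/(-97025476/12531) + 4032*(1/40685) = 16299*(-12531/97025476) + 4032/40685 = -204242769/97025476 + 4032/40685 = -7918410337533/3947481491060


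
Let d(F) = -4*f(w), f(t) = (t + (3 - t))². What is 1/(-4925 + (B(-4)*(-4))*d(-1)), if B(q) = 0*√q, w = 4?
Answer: -1/4925 ≈ -0.00020305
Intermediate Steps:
B(q) = 0
f(t) = 9 (f(t) = 3² = 9)
d(F) = -36 (d(F) = -4*9 = -36)
1/(-4925 + (B(-4)*(-4))*d(-1)) = 1/(-4925 + (0*(-4))*(-36)) = 1/(-4925 + 0*(-36)) = 1/(-4925 + 0) = 1/(-4925) = -1/4925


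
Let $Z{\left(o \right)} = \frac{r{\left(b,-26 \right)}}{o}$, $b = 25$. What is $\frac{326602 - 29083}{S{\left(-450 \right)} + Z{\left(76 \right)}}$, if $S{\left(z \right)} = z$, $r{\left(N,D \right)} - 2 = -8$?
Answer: $- \frac{3768574}{5701} \approx -661.04$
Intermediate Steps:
$r{\left(N,D \right)} = -6$ ($r{\left(N,D \right)} = 2 - 8 = -6$)
$Z{\left(o \right)} = - \frac{6}{o}$
$\frac{326602 - 29083}{S{\left(-450 \right)} + Z{\left(76 \right)}} = \frac{326602 - 29083}{-450 - \frac{6}{76}} = \frac{297519}{-450 - \frac{3}{38}} = \frac{297519}{- \frac{17103}{38}} = 297519 \left(- \frac{38}{17103}\right) = - \frac{3768574}{5701}$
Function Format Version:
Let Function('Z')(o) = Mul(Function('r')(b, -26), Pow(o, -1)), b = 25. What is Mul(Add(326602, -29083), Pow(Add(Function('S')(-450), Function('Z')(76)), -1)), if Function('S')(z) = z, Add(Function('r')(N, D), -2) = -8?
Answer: Rational(-3768574, 5701) ≈ -661.04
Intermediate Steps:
Function('r')(N, D) = -6 (Function('r')(N, D) = Add(2, -8) = -6)
Function('Z')(o) = Mul(-6, Pow(o, -1))
Mul(Add(326602, -29083), Pow(Add(Function('S')(-450), Function('Z')(76)), -1)) = Mul(Add(326602, -29083), Pow(Add(-450, Mul(-6, Pow(76, -1))), -1)) = Mul(297519, Pow(Add(-450, Mul(-6, Rational(1, 76))), -1)) = Mul(297519, Pow(Add(-450, Rational(-3, 38)), -1)) = Mul(297519, Pow(Rational(-17103, 38), -1)) = Mul(297519, Rational(-38, 17103)) = Rational(-3768574, 5701)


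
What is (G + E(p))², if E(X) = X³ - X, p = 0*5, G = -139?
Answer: 19321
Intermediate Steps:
p = 0
(G + E(p))² = (-139 + (0³ - 1*0))² = (-139 + (0 + 0))² = (-139 + 0)² = (-139)² = 19321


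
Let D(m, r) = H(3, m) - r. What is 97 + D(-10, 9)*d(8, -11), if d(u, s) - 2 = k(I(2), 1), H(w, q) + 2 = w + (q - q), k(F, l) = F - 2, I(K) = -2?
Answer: 113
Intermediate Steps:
k(F, l) = -2 + F
H(w, q) = -2 + w (H(w, q) = -2 + (w + (q - q)) = -2 + (w + 0) = -2 + w)
d(u, s) = -2 (d(u, s) = 2 + (-2 - 2) = 2 - 4 = -2)
D(m, r) = 1 - r (D(m, r) = (-2 + 3) - r = 1 - r)
97 + D(-10, 9)*d(8, -11) = 97 + (1 - 1*9)*(-2) = 97 + (1 - 9)*(-2) = 97 - 8*(-2) = 97 + 16 = 113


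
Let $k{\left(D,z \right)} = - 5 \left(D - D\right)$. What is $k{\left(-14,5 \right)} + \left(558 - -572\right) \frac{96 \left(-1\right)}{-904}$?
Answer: $120$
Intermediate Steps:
$k{\left(D,z \right)} = 0$ ($k{\left(D,z \right)} = \left(-5\right) 0 = 0$)
$k{\left(-14,5 \right)} + \left(558 - -572\right) \frac{96 \left(-1\right)}{-904} = 0 + \left(558 - -572\right) \frac{96 \left(-1\right)}{-904} = 0 + \left(558 + 572\right) \left(\left(-96\right) \left(- \frac{1}{904}\right)\right) = 0 + 1130 \cdot \frac{12}{113} = 0 + 120 = 120$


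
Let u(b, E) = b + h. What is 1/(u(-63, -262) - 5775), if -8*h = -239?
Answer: -8/46465 ≈ -0.00017217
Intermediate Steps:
h = 239/8 (h = -⅛*(-239) = 239/8 ≈ 29.875)
u(b, E) = 239/8 + b (u(b, E) = b + 239/8 = 239/8 + b)
1/(u(-63, -262) - 5775) = 1/((239/8 - 63) - 5775) = 1/(-265/8 - 5775) = 1/(-46465/8) = -8/46465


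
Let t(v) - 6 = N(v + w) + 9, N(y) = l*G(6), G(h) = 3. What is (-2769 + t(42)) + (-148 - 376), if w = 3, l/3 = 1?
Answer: -3269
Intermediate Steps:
l = 3 (l = 3*1 = 3)
N(y) = 9 (N(y) = 3*3 = 9)
t(v) = 24 (t(v) = 6 + (9 + 9) = 6 + 18 = 24)
(-2769 + t(42)) + (-148 - 376) = (-2769 + 24) + (-148 - 376) = -2745 - 524 = -3269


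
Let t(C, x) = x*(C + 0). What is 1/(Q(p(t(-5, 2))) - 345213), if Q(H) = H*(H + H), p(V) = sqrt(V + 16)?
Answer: -1/345201 ≈ -2.8969e-6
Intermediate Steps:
t(C, x) = C*x (t(C, x) = x*C = C*x)
p(V) = sqrt(16 + V)
Q(H) = 2*H**2 (Q(H) = H*(2*H) = 2*H**2)
1/(Q(p(t(-5, 2))) - 345213) = 1/(2*(sqrt(16 - 5*2))**2 - 345213) = 1/(2*(sqrt(16 - 10))**2 - 345213) = 1/(2*(sqrt(6))**2 - 345213) = 1/(2*6 - 345213) = 1/(12 - 345213) = 1/(-345201) = -1/345201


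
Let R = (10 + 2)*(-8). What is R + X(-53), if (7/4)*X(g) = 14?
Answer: -88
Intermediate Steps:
X(g) = 8 (X(g) = (4/7)*14 = 8)
R = -96 (R = 12*(-8) = -96)
R + X(-53) = -96 + 8 = -88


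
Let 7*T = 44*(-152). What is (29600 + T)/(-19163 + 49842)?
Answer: 200512/214753 ≈ 0.93369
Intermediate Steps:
T = -6688/7 (T = (44*(-152))/7 = (⅐)*(-6688) = -6688/7 ≈ -955.43)
(29600 + T)/(-19163 + 49842) = (29600 - 6688/7)/(-19163 + 49842) = (200512/7)/30679 = (200512/7)*(1/30679) = 200512/214753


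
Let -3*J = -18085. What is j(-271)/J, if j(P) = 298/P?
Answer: -894/4901035 ≈ -0.00018241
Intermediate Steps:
J = 18085/3 (J = -1/3*(-18085) = 18085/3 ≈ 6028.3)
j(-271)/J = (298/(-271))/(18085/3) = (298*(-1/271))*(3/18085) = -298/271*3/18085 = -894/4901035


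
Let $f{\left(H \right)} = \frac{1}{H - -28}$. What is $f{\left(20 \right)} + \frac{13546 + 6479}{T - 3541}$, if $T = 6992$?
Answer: $\frac{964651}{165648} \approx 5.8235$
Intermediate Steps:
$f{\left(H \right)} = \frac{1}{28 + H}$ ($f{\left(H \right)} = \frac{1}{H + \left(-40 + 68\right)} = \frac{1}{H + 28} = \frac{1}{28 + H}$)
$f{\left(20 \right)} + \frac{13546 + 6479}{T - 3541} = \frac{1}{28 + 20} + \frac{13546 + 6479}{6992 - 3541} = \frac{1}{48} + \frac{20025}{3451} = \frac{964651}{165648}$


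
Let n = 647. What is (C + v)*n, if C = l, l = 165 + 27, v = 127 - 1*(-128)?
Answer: 289209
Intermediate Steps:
v = 255 (v = 127 + 128 = 255)
l = 192
C = 192
(C + v)*n = (192 + 255)*647 = 447*647 = 289209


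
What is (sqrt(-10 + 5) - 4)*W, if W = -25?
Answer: 100 - 25*I*sqrt(5) ≈ 100.0 - 55.902*I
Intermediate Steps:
(sqrt(-10 + 5) - 4)*W = (sqrt(-10 + 5) - 4)*(-25) = (sqrt(-5) - 4)*(-25) = (I*sqrt(5) - 4)*(-25) = (-4 + I*sqrt(5))*(-25) = 100 - 25*I*sqrt(5)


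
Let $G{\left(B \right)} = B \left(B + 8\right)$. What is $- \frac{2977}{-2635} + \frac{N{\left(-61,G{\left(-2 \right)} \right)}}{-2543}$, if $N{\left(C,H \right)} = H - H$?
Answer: $\frac{2977}{2635} \approx 1.1298$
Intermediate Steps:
$G{\left(B \right)} = B \left(8 + B\right)$
$N{\left(C,H \right)} = 0$
$- \frac{2977}{-2635} + \frac{N{\left(-61,G{\left(-2 \right)} \right)}}{-2543} = - \frac{2977}{-2635} + \frac{0}{-2543} = \left(-2977\right) \left(- \frac{1}{2635}\right) + 0 \left(- \frac{1}{2543}\right) = \frac{2977}{2635} + 0 = \frac{2977}{2635}$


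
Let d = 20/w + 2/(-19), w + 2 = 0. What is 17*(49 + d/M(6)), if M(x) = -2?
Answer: 17459/19 ≈ 918.89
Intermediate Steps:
w = -2 (w = -2 + 0 = -2)
d = -192/19 (d = 20/(-2) + 2/(-19) = 20*(-½) + 2*(-1/19) = -10 - 2/19 = -192/19 ≈ -10.105)
17*(49 + d/M(6)) = 17*(49 - 192/19/(-2)) = 17*(49 - 192/19*(-½)) = 17*(49 + 96/19) = 17*(1027/19) = 17459/19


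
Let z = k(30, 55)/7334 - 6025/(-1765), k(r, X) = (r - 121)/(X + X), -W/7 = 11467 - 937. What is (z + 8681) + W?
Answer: -18517935807803/284779220 ≈ -65026.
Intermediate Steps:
W = -73710 (W = -7*(11467 - 937) = -7*10530 = -73710)
k(r, X) = (-121 + r)/(2*X) (k(r, X) = (-121 + r)/((2*X)) = (-121 + r)*(1/(2*X)) = (-121 + r)/(2*X))
z = 972089577/284779220 (z = ((1/2)*(-121 + 30)/55)/7334 - 6025/(-1765) = ((1/2)*(1/55)*(-91))*(1/7334) - 6025*(-1/1765) = -91/110*1/7334 + 1205/353 = -91/806740 + 1205/353 = 972089577/284779220 ≈ 3.4135)
(z + 8681) + W = (972089577/284779220 + 8681) - 73710 = 2473140498397/284779220 - 73710 = -18517935807803/284779220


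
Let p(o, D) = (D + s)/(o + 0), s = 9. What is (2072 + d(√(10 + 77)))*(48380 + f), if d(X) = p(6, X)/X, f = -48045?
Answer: 4165055/6 + 335*√87/58 ≈ 6.9423e+5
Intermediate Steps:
p(o, D) = (9 + D)/o (p(o, D) = (D + 9)/(o + 0) = (9 + D)/o)
d(X) = (3/2 + X/6)/X (d(X) = ((9 + X)/6)/X = (3/2 + X/6)/X)
(2072 + d(√(10 + 77)))*(48380 + f) = (2072 + (9 + √(10 + 77))/(6*(√(10 + 77))))*(48380 - 48045) = (2072 + (9 + √87)/(6*(√87)))*335 = (2072 + (√87/87)*(9 + √87)/6)*335 = (2072 + √87*(9 + √87)/522)*335 = 694120 + 335*√87*(9 + √87)/522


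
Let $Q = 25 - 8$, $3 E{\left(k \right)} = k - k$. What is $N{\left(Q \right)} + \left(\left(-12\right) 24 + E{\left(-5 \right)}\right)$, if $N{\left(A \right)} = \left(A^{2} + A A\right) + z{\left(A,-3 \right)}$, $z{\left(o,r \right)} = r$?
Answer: $287$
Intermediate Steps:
$E{\left(k \right)} = 0$ ($E{\left(k \right)} = \frac{k - k}{3} = \frac{1}{3} \cdot 0 = 0$)
$Q = 17$
$N{\left(A \right)} = -3 + 2 A^{2}$ ($N{\left(A \right)} = \left(A^{2} + A A\right) - 3 = \left(A^{2} + A^{2}\right) - 3 = 2 A^{2} - 3 = -3 + 2 A^{2}$)
$N{\left(Q \right)} + \left(\left(-12\right) 24 + E{\left(-5 \right)}\right) = \left(-3 + 2 \cdot 17^{2}\right) + \left(\left(-12\right) 24 + 0\right) = \left(-3 + 2 \cdot 289\right) + \left(-288 + 0\right) = \left(-3 + 578\right) - 288 = 575 - 288 = 287$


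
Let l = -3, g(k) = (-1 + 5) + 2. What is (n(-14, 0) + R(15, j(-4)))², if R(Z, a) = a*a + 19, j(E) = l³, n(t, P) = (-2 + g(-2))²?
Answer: 583696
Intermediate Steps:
g(k) = 6 (g(k) = 4 + 2 = 6)
n(t, P) = 16 (n(t, P) = (-2 + 6)² = 4² = 16)
j(E) = -27 (j(E) = (-3)³ = -27)
R(Z, a) = 19 + a² (R(Z, a) = a² + 19 = 19 + a²)
(n(-14, 0) + R(15, j(-4)))² = (16 + (19 + (-27)²))² = (16 + (19 + 729))² = (16 + 748)² = 764² = 583696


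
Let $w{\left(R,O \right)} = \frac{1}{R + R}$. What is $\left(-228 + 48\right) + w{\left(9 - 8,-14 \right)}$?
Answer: $- \frac{359}{2} \approx -179.5$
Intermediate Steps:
$w{\left(R,O \right)} = \frac{1}{2 R}$
$\left(-228 + 48\right) + w{\left(9 - 8,-14 \right)} = \left(-228 + 48\right) + \frac{1}{2 \left(9 - 8\right)} = -180 + \frac{1}{2 \cdot 1} = -180 + \frac{1}{2} \cdot 1 = -180 + \frac{1}{2} = - \frac{359}{2}$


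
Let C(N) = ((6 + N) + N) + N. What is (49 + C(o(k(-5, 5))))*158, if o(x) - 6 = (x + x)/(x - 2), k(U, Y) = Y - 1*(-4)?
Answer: 89270/7 ≈ 12753.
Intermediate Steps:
k(U, Y) = 4 + Y (k(U, Y) = Y + 4 = 4 + Y)
o(x) = 6 + 2*x/(-2 + x) (o(x) = 6 + (x + x)/(x - 2) = 6 + (2*x)/(-2 + x) = 6 + 2*x/(-2 + x))
C(N) = 6 + 3*N (C(N) = (6 + 2*N) + N = 6 + 3*N)
(49 + C(o(k(-5, 5))))*158 = (49 + (6 + 3*(4*(-3 + 2*(4 + 5))/(-2 + (4 + 5)))))*158 = (49 + (6 + 3*(4*(-3 + 2*9)/(-2 + 9))))*158 = (49 + (6 + 3*(4*(-3 + 18)/7)))*158 = (49 + (6 + 3*(4*(1/7)*15)))*158 = (49 + (6 + 3*(60/7)))*158 = (49 + (6 + 180/7))*158 = (49 + 222/7)*158 = (565/7)*158 = 89270/7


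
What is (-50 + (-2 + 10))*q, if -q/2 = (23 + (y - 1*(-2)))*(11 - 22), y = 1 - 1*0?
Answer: -24024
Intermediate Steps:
y = 1 (y = 1 + 0 = 1)
q = 572 (q = -2*(23 + (1 - 1*(-2)))*(11 - 22) = -2*(23 + (1 + 2))*(-11) = -2*(23 + 3)*(-11) = -52*(-11) = -2*(-286) = 572)
(-50 + (-2 + 10))*q = (-50 + (-2 + 10))*572 = (-50 + 8)*572 = -42*572 = -24024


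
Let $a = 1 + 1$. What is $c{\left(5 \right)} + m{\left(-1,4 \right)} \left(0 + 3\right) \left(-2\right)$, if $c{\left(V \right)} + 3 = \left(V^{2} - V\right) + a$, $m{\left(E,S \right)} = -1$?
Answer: $25$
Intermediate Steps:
$a = 2$
$c{\left(V \right)} = -1 + V^{2} - V$ ($c{\left(V \right)} = -3 + \left(\left(V^{2} - V\right) + 2\right) = -3 + \left(2 + V^{2} - V\right) = -1 + V^{2} - V$)
$c{\left(5 \right)} + m{\left(-1,4 \right)} \left(0 + 3\right) \left(-2\right) = \left(-1 + 5^{2} - 5\right) + - (0 + 3) \left(-2\right) = \left(-1 + 25 - 5\right) + \left(-1\right) 3 \left(-2\right) = 19 - -6 = 19 + 6 = 25$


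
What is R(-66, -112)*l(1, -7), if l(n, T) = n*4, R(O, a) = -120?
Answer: -480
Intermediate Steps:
l(n, T) = 4*n
R(-66, -112)*l(1, -7) = -480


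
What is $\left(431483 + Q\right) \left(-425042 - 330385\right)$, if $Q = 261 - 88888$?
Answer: $-259002679512$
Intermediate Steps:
$Q = -88627$ ($Q = 261 - 88888 = -88627$)
$\left(431483 + Q\right) \left(-425042 - 330385\right) = \left(431483 - 88627\right) \left(-425042 - 330385\right) = 342856 \left(-755427\right) = -259002679512$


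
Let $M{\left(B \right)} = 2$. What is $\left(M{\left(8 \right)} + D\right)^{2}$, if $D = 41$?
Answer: $1849$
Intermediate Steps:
$\left(M{\left(8 \right)} + D\right)^{2} = \left(2 + 41\right)^{2} = 43^{2} = 1849$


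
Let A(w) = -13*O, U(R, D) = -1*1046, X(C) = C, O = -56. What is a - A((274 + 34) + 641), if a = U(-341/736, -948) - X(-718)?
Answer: -1056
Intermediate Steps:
U(R, D) = -1046
a = -328 (a = -1046 - 1*(-718) = -1046 + 718 = -328)
A(w) = 728 (A(w) = -13*(-56) = 728)
a - A((274 + 34) + 641) = -328 - 1*728 = -328 - 728 = -1056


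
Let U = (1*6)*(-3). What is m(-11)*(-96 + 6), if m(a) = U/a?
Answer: -1620/11 ≈ -147.27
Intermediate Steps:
U = -18 (U = 6*(-3) = -18)
m(a) = -18/a
m(-11)*(-96 + 6) = (-18/(-11))*(-96 + 6) = -18*(-1/11)*(-90) = (18/11)*(-90) = -1620/11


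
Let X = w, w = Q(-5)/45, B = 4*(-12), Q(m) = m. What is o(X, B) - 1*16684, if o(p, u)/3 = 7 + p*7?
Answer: -49996/3 ≈ -16665.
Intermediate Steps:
B = -48
w = -⅑ (w = -5/45 = -5*1/45 = -⅑ ≈ -0.11111)
X = -⅑ ≈ -0.11111
o(p, u) = 21 + 21*p (o(p, u) = 3*(7 + p*7) = 3*(7 + 7*p) = 21 + 21*p)
o(X, B) - 1*16684 = (21 + 21*(-⅑)) - 1*16684 = (21 - 7/3) - 16684 = 56/3 - 16684 = -49996/3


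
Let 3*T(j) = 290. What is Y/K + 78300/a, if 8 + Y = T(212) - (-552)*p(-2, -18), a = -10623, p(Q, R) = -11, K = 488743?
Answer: -38332137850/5191916889 ≈ -7.3830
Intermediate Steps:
T(j) = 290/3 (T(j) = (⅓)*290 = 290/3)
Y = -17950/3 (Y = -8 + (290/3 - (-552)*(-11)) = -8 + (290/3 - 1*6072) = -8 + (290/3 - 6072) = -8 - 17926/3 = -17950/3 ≈ -5983.3)
Y/K + 78300/a = -17950/3/488743 + 78300/(-10623) = -17950/3*1/488743 + 78300*(-1/10623) = -17950/1466229 - 26100/3541 = -38332137850/5191916889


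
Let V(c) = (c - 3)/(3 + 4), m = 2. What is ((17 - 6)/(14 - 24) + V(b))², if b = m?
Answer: 7569/4900 ≈ 1.5447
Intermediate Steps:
b = 2
V(c) = -3/7 + c/7 (V(c) = (-3 + c)/7 = (-3 + c)*(⅐) = -3/7 + c/7)
((17 - 6)/(14 - 24) + V(b))² = ((17 - 6)/(14 - 24) + (-3/7 + (⅐)*2))² = (11/(-10) + (-3/7 + 2/7))² = (11*(-⅒) - ⅐)² = (-11/10 - ⅐)² = (-87/70)² = 7569/4900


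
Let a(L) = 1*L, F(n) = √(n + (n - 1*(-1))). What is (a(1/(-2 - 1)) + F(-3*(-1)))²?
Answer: 64/9 - 2*√7/3 ≈ 5.3473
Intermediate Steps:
F(n) = √(1 + 2*n) (F(n) = √(n + (n + 1)) = √(n + (1 + n)) = √(1 + 2*n))
a(L) = L
(a(1/(-2 - 1)) + F(-3*(-1)))² = (1/(-2 - 1) + √(1 + 2*(-3*(-1))))² = (1/(-3) + √(1 + 2*3))² = (-⅓ + √(1 + 6))² = (-⅓ + √7)²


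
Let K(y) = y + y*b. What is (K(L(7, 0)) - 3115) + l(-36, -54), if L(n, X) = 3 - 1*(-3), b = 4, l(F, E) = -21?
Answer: -3106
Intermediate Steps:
L(n, X) = 6 (L(n, X) = 3 + 3 = 6)
K(y) = 5*y (K(y) = y + y*4 = y + 4*y = 5*y)
(K(L(7, 0)) - 3115) + l(-36, -54) = (5*6 - 3115) - 21 = (30 - 3115) - 21 = -3085 - 21 = -3106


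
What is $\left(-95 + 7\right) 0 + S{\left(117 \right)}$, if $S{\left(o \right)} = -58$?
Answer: $-58$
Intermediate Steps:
$\left(-95 + 7\right) 0 + S{\left(117 \right)} = \left(-95 + 7\right) 0 - 58 = \left(-88\right) 0 - 58 = 0 - 58 = -58$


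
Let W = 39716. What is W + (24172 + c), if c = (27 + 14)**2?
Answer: 65569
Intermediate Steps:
c = 1681 (c = 41**2 = 1681)
W + (24172 + c) = 39716 + (24172 + 1681) = 39716 + 25853 = 65569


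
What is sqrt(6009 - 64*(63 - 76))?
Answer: sqrt(6841) ≈ 82.710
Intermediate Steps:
sqrt(6009 - 64*(63 - 76)) = sqrt(6009 - 64*(-13)) = sqrt(6009 + 832) = sqrt(6841)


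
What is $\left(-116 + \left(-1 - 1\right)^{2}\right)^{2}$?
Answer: $12544$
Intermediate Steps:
$\left(-116 + \left(-1 - 1\right)^{2}\right)^{2} = \left(-116 + \left(-2\right)^{2}\right)^{2} = \left(-116 + 4\right)^{2} = \left(-112\right)^{2} = 12544$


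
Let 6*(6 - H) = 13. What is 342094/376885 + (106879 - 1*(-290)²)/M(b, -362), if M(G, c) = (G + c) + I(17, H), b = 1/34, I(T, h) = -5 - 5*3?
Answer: -31938820148/543845055 ≈ -58.728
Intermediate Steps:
H = 23/6 (H = 6 - ⅙*13 = 6 - 13/6 = 23/6 ≈ 3.8333)
I(T, h) = -20 (I(T, h) = -5 - 15 = -20)
b = 1/34 ≈ 0.029412
M(G, c) = -20 + G + c (M(G, c) = (G + c) - 20 = -20 + G + c)
342094/376885 + (106879 - 1*(-290)²)/M(b, -362) = 342094/376885 + (106879 - 1*(-290)²)/(-20 + 1/34 - 362) = 342094*(1/376885) + (106879 - 1*84100)/(-12987/34) = 342094/376885 + (106879 - 84100)*(-34/12987) = 342094/376885 + 22779*(-34/12987) = 342094/376885 - 86054/1443 = -31938820148/543845055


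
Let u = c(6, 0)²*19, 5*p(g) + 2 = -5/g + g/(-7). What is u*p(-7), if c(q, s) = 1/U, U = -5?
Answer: -38/875 ≈ -0.043429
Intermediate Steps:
c(q, s) = -⅕ (c(q, s) = 1/(-5) = -⅕)
p(g) = -⅖ - 1/g - g/35 (p(g) = -⅖ + (-5/g + g/(-7))/5 = -⅖ + (-5/g + g*(-⅐))/5 = -⅖ + (-5/g - g/7)/5 = -⅖ + (-1/g - g/35) = -⅖ - 1/g - g/35)
u = 19/25 (u = (-⅕)²*19 = (1/25)*19 = 19/25 ≈ 0.76000)
u*p(-7) = 19*((1/35)*(-35 - 1*(-7)*(14 - 7))/(-7))/25 = 19*((1/35)*(-⅐)*(-35 - 1*(-7)*7))/25 = 19*((1/35)*(-⅐)*(-35 + 49))/25 = 19*((1/35)*(-⅐)*14)/25 = (19/25)*(-2/35) = -38/875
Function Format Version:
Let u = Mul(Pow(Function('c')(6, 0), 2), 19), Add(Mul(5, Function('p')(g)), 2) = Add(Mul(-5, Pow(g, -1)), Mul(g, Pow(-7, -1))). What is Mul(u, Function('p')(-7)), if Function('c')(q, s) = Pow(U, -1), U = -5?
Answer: Rational(-38, 875) ≈ -0.043429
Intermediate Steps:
Function('c')(q, s) = Rational(-1, 5) (Function('c')(q, s) = Pow(-5, -1) = Rational(-1, 5))
Function('p')(g) = Add(Rational(-2, 5), Mul(-1, Pow(g, -1)), Mul(Rational(-1, 35), g)) (Function('p')(g) = Add(Rational(-2, 5), Mul(Rational(1, 5), Add(Mul(-5, Pow(g, -1)), Mul(g, Pow(-7, -1))))) = Add(Rational(-2, 5), Mul(Rational(1, 5), Add(Mul(-5, Pow(g, -1)), Mul(g, Rational(-1, 7))))) = Add(Rational(-2, 5), Mul(Rational(1, 5), Add(Mul(-5, Pow(g, -1)), Mul(Rational(-1, 7), g)))) = Add(Rational(-2, 5), Add(Mul(-1, Pow(g, -1)), Mul(Rational(-1, 35), g))) = Add(Rational(-2, 5), Mul(-1, Pow(g, -1)), Mul(Rational(-1, 35), g)))
u = Rational(19, 25) (u = Mul(Pow(Rational(-1, 5), 2), 19) = Mul(Rational(1, 25), 19) = Rational(19, 25) ≈ 0.76000)
Mul(u, Function('p')(-7)) = Mul(Rational(19, 25), Mul(Rational(1, 35), Pow(-7, -1), Add(-35, Mul(-1, -7, Add(14, -7))))) = Mul(Rational(19, 25), Mul(Rational(1, 35), Rational(-1, 7), Add(-35, Mul(-1, -7, 7)))) = Mul(Rational(19, 25), Mul(Rational(1, 35), Rational(-1, 7), Add(-35, 49))) = Mul(Rational(19, 25), Mul(Rational(1, 35), Rational(-1, 7), 14)) = Mul(Rational(19, 25), Rational(-2, 35)) = Rational(-38, 875)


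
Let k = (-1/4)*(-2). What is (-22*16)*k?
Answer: -176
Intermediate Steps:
k = ½ (k = ((¼)*(-1))*(-2) = -¼*(-2) = ½ ≈ 0.50000)
(-22*16)*k = -22*16*(½) = -352*½ = -176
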